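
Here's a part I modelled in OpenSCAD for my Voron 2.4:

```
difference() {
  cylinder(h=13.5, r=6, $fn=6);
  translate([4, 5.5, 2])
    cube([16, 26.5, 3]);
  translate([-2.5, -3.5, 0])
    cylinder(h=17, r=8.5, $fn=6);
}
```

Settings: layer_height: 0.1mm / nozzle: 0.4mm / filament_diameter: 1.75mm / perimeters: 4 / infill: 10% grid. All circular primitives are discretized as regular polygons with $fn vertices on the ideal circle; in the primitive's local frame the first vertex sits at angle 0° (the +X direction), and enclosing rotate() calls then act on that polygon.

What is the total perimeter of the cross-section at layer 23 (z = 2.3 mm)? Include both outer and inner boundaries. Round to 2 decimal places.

At z = 2.3 mm: the r=6 cylinder contributes a regular 6-gon of circumradius 6 (perimeter = 2·6·6.000·sin(180°/6) = 36.00 mm); the cube at (4, 5.5) is present — its section is the full 16×26.5 rectangle (perimeter 85.00 mm); the r=8.5 cylinder at (-2.5, -3.5) contributes a regular 6-gon of circumradius 8.5 (perimeter = 2·6·8.500·sin(180°/6) = 51.00 mm); After the difference (first − rest): starting from the r=6 cylinder, the 16×26.5 cube at (4, 5.5) misses the remaining region (no effect); the r=8.5 cylinder at (-2.5, -3.5) partially overlaps it — only the 74.92 mm² overlap (of its 187.71 mm²) is removed, clipping the outline — boundary = 27.56 mm. Overall, the cross-section is a single solid region. Total boundary length (outer) = 27.56 mm.

27.56 mm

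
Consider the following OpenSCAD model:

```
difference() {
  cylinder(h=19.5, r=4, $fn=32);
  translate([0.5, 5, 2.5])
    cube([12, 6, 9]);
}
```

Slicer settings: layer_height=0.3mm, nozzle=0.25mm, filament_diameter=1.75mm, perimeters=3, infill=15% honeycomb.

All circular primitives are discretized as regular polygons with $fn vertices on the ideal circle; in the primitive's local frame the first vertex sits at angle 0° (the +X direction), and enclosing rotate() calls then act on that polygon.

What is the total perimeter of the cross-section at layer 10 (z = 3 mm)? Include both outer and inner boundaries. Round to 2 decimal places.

At z = 3 mm: the cylinder: section is a regular 32-gon, circumradius r=4 (perimeter = 2·32·4.000·sin(180°/32) = 25.09 mm); the cube at (0.5, 5) is present — its section is the full 12×6 rectangle (perimeter 36.00 mm); Subtracting the remaining from the first: starting from the r=4 cylinder, the 12×6 cube at (0.5, 5) misses the remaining region (no effect) — boundary = 25.09 mm. Overall, the cross-section is a single solid region. Total boundary length (outer) = 25.09 mm.

25.09 mm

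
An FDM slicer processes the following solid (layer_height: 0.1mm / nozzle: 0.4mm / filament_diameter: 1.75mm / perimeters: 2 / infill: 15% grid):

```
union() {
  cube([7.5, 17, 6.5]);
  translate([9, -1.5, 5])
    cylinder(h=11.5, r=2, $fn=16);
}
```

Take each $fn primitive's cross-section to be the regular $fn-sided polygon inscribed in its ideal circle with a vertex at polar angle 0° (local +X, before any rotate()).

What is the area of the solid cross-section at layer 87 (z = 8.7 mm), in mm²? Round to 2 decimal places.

At z = 8.7 mm: the cube is absent (z outside [0, 6.5]); the cylinder at (9, -1.5): section is a regular 16-gon, circumradius r=2 (area = (16/2)·2.000²·sin(360°/16) = 12.25 mm²); Combining (union): only the r=2 cylinder at (9, -1.5) is present, so the union is just that shape — area = 12.25 mm². Overall, the cross-section is a single solid region. Net area = 12.25 mm².

12.25 mm²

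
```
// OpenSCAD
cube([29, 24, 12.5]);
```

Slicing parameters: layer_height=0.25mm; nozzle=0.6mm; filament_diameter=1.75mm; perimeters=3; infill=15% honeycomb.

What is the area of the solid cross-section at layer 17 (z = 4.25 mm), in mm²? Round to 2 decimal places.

696.00 mm²

At z = 4.25 mm: the cube is present — its section is the full 29×24 rectangle (area 696.00 mm²). Overall, the cross-section is a single solid region. Net area = 696.00 mm².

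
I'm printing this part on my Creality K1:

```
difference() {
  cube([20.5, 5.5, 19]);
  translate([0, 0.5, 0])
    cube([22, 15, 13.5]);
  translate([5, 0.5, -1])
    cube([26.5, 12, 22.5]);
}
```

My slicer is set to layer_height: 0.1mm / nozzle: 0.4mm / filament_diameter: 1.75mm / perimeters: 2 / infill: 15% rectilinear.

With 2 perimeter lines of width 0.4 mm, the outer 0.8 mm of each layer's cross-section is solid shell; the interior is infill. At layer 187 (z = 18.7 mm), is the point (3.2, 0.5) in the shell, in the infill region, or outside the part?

shell

At z = 18.7 mm: the cube (footprint 20.5×5.5) is included at this height; the cube at (0, 0.5) is absent (z outside [0, 13.5]); the cube at (5, 0.5) is present — its section is the full 26.5×12 rectangle; After the difference (first − rest): starting from the 20.5×5.5 cube, the 26.5×12 cube at (5, 0.5) partially overlaps it — only the 77.50 mm² overlap (of its 318.00 mm²) is removed, clipping the outline — 1 connected region. Overall, the cross-section is a single solid region. The nearest boundary edge runs (20.50, 0.00)→(0.00, 0.00); distance from the point to it = 0.50 mm. The point is inside the cross-section, 0.50 mm from the nearest boundary — within the 0.8 mm shell band (2 × 0.4).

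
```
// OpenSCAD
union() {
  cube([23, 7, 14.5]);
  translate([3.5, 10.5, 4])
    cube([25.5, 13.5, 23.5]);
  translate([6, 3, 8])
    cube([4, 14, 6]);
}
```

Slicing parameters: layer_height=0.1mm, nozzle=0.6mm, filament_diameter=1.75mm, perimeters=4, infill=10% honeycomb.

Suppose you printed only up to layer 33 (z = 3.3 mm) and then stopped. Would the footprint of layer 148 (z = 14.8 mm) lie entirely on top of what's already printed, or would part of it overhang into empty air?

part overhangs

Compare the two slices. At z = 3.3: the cube is present — its section is the full 23×7 rectangle (area 161.00 mm²); the cube at (3.5, 10.5) does not reach this height (z outside [4, 27.5]); the cube at (6, 3) does not reach this height (z outside [8, 14]); Merging all regions: only the 23×7 cube is present, so the union is just that shape — area = 161.00 mm². At z = 14.8: the cube does not reach this height (z outside [0, 14.5]); the cube at (3.5, 10.5) (footprint 25.5×13.5) is included at this height (area 344.25 mm²); the cube at (6, 3) is not intersected at this z (z outside [8, 14]); Taking the union: only the 25.5×13.5 cube at (3.5, 10.5) is present, so the union is just that shape — area = 344.25 mm². Checking containment: at z = 14.8 the cross-section extends beyond the z = 3.3 cross-section by about 344.25 mm².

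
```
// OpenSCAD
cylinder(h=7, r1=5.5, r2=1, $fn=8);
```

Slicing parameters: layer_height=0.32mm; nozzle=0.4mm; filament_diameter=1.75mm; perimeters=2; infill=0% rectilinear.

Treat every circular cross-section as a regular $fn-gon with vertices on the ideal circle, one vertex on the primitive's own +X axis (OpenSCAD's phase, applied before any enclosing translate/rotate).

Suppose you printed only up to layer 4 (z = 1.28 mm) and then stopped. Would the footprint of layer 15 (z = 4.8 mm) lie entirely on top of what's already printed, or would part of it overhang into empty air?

entirely on top

Compare the two slices. At z = 1.28: the cone (r1=5.5→r2=1) has section circumradius 4.677 here — a regular 8-gon (area = (8/2)·4.677²·sin(360°/8) = 61.87 mm²). At z = 4.8: the cone contributes a regular 8-gon of circumradius 2.414 (interpolated between r1=5.5 and r2=1 at t=0.686) (area = (8/2)·2.414²·sin(360°/8) = 16.49 mm²). Checking containment: the cross-section at z = 4.8 is a subset of the cross-section at z = 1.28.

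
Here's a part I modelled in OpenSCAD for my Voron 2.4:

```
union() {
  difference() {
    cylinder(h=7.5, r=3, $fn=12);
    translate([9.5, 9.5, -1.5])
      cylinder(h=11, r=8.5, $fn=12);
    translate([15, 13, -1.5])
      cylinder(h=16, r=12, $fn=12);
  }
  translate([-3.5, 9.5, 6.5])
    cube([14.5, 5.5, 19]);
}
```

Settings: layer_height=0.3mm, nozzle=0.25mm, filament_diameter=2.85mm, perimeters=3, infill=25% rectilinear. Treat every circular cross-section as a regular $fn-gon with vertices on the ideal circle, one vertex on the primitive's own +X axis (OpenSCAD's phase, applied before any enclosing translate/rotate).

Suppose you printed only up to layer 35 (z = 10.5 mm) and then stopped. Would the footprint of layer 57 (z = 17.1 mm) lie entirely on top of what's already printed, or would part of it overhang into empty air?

Compare the two slices. At z = 10.5: the cylinder is not intersected at this z (z outside [0, 7.5]); the cylinder at (9.5, 9.5) is not intersected at this z (z outside [-1.5, 9.5]); the r=12 cylinder at (15, 13) gives a regular 12-gon of circumradius 12 (constant along its height) (area = (12/2)·12.000²·sin(360°/12) = 432.00 mm²); Taking the first minus the rest: the first operand is absent here, so nothing remains; the cube at (-3.5, 9.5) (footprint 14.5×5.5) is included at this height (area 79.75 mm²); Merging all regions: only the 14.5×5.5 cube at (-3.5, 9.5) is present, so the union is just that shape — area = 79.75 mm². At z = 17.1: the cylinder is not intersected at this z (z outside [0, 7.5]); the cylinder at (9.5, 9.5) does not reach this height (z outside [-1.5, 9.5]); the cylinder at (15, 13) is absent (z outside [-1.5, 14.5]); After the difference (first − rest): the first operand is absent here, so nothing remains; the cube at (-3.5, 9.5) (footprint 14.5×5.5) is included at this height (area 79.75 mm²); Merging all regions: only the 14.5×5.5 cube at (-3.5, 9.5) is present, so the union is just that shape — area = 79.75 mm². Checking containment: the cross-section at z = 17.1 is a subset of the cross-section at z = 10.5.

entirely on top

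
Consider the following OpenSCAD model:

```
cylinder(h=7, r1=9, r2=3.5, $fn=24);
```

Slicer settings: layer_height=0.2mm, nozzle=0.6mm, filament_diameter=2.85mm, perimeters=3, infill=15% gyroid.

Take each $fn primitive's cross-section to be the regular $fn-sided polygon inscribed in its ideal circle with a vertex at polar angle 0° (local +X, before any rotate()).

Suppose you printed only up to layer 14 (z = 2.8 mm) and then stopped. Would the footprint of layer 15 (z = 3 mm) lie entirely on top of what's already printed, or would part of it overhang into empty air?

Compare the two slices. At z = 2.8: the cone contributes a regular 24-gon of circumradius 6.800 (interpolated between r1=9 and r2=3.5 at t=0.400) (area = (24/2)·6.800²·sin(360°/24) = 143.61 mm²). At z = 3: the cone (r1=9→r2=3.5) has section circumradius 6.643 here — a regular 24-gon (area = (24/2)·6.643²·sin(360°/24) = 137.05 mm²). Checking containment: the cross-section at z = 3 is a subset of the cross-section at z = 2.8.

entirely on top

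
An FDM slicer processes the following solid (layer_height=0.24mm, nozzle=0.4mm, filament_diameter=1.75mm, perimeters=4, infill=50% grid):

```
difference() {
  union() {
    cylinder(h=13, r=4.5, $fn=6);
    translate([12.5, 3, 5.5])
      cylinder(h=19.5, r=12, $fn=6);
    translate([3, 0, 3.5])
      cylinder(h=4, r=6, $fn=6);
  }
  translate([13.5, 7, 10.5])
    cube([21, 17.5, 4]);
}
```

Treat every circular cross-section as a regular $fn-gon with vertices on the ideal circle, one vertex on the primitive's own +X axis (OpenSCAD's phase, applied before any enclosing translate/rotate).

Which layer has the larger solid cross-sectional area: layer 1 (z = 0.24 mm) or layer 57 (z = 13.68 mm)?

layer 57 (z = 13.68 mm)

Layer 1 (z = 0.24): the r=4.5 cylinder contributes a regular 6-gon of circumradius 4.5 (area = (6/2)·4.500²·sin(360°/6) = 52.61 mm²); the cylinder at (12.5, 3) is absent (z outside [5.5, 25]); the cylinder at (3, 0) is absent (z outside [3.5, 7.5]); Taking the union: only the r=4.5 cylinder is present, so the union is just that shape — area = 52.61 mm²; the cube at (13.5, 7) does not reach this height (z outside [10.5, 14.5]); Subtracting the remaining from the first: none of the subtracted shapes is present at this height, so the result so far is unchanged — area = 52.61 mm². So its area = 52.61 mm². Layer 57 (z = 13.68): the cylinder is not intersected at this z (z outside [0, 13]); the cylinder at (12.5, 3): section is a regular 6-gon, circumradius r=12 (area = (6/2)·12.000²·sin(360°/6) = 374.12 mm²); the cylinder at (3, 0) does not reach this height (z outside [3.5, 7.5]); Merging all regions: only the r=12 cylinder at (12.5, 3) is present, so the union is just that shape — area = 374.12 mm²; the 21×17.5 cube at (13.5, 7) contributes its full rectangle (area 367.50 mm²); Taking the first minus the rest: starting from the result so far (374.12 mm²), the 21×17.5 cube at (13.5, 7) partially overlaps it — only the 43.76 mm² overlap (of its 367.50 mm²) is removed, clipping the outline — area = 330.37 mm². So its area = 330.37 mm². Layer 57 is larger (330.37 vs 52.61 mm²).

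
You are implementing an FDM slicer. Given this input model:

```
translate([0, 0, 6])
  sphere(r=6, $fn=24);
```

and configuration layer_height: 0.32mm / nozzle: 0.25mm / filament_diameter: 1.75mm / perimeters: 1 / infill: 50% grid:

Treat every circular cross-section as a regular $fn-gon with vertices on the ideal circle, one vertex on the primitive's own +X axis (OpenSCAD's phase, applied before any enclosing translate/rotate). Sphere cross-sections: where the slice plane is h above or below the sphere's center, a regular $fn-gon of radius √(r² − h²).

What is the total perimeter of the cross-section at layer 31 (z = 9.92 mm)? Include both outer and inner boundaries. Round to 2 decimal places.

At z = 9.92 mm: the r=6 sphere contributes a regular 24-gon of circumradius √(6²−3.92²) = 4.542 (perimeter = 2·24·4.542·sin(180°/24) = 28.46 mm). Overall, the cross-section is a single solid region. Total boundary length (outer) = 28.46 mm.

28.46 mm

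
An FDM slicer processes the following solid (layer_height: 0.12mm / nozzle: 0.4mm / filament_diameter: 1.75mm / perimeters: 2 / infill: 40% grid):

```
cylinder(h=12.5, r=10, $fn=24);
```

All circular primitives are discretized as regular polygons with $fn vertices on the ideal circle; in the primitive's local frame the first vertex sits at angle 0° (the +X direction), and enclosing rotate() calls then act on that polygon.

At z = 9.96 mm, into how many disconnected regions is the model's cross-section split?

1

At z = 9.96 mm: the cylinder: section is a regular 24-gon, circumradius r=10. The result has 1 disconnected region.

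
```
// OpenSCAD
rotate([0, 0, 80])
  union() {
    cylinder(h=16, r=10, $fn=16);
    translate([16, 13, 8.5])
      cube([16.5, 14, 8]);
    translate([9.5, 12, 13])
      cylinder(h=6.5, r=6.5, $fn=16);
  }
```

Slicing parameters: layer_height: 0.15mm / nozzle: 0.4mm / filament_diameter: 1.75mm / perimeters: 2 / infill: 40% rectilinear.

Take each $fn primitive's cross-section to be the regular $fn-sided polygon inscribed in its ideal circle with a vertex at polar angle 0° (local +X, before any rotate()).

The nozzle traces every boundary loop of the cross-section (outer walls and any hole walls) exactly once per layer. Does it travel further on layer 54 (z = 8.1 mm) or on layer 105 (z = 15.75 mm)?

Layer 54 (z = 8.1): the r=10 cylinder gives a regular 16-gon of circumradius 10 (constant along its height) (perimeter = 2·16·10.000·sin(180°/16) = 62.43 mm); the cube at (16, 13) is absent (z outside [8.5, 16.5]); the cylinder at (9.5, 12) does not reach this height (z outside [13, 19.5]); Taking the union: only the r=10 cylinder is present, so the union is just that shape — boundary = 62.43 mm; (whole slice rotated 80° about Z — lengths, areas and connectivity unchanged). So its perimeter = 62.43 mm. Layer 105 (z = 15.75): the r=10 cylinder gives a regular 16-gon of circumradius 10 (constant along its height) (perimeter = 2·16·10.000·sin(180°/16) = 62.43 mm); the cube at (16, 13) is present — its section is the full 16.5×14 rectangle (perimeter 61.00 mm); the r=6.5 cylinder at (9.5, 12) contributes a regular 16-gon of circumradius 6.5 (perimeter = 2·16·6.500·sin(180°/16) = 40.58 mm); Merging all regions: the regions partially overlap (shared area 3.61 mm²), so the edge portions inside another operand are dropped and the merged outline is re-measured after clipping — boundary = 152.72 mm; (whole slice rotated 80° about Z — lengths, areas and connectivity unchanged). So its perimeter = 152.72 mm. Layer 105 is larger (152.72 vs 62.43 mm).

layer 105 (z = 15.75 mm)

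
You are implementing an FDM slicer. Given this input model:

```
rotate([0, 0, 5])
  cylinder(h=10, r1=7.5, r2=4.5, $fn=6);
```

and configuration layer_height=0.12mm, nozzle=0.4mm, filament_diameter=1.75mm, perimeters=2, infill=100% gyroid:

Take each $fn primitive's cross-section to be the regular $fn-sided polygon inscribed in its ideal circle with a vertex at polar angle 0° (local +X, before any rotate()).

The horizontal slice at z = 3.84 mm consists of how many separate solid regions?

1

At z = 3.84 mm: the cone (r1=7.5→r2=4.5) has section circumradius 6.348 here — a regular 6-gon; (rotated 5° about Z; rotation is an isometry so areas/perimeters/island counts are preserved). The result has 1 disconnected region.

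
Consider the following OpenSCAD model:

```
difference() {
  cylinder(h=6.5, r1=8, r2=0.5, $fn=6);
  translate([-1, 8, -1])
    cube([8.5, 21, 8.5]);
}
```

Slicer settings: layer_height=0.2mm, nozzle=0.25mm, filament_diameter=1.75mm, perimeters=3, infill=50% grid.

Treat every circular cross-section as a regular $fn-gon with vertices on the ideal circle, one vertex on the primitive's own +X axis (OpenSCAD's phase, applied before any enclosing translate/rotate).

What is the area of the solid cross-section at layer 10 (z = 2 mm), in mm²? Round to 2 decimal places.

84.18 mm²

At z = 2 mm: the cone (r1=8→r2=0.5) has section circumradius 5.692 here — a regular 6-gon (area = (6/2)·5.692²·sin(360°/6) = 84.18 mm²); the 8.5×21 cube at (-1, 8) contributes its full rectangle (area 178.50 mm²); After the difference (first − rest): starting from the cone (84.18 mm²), the 8.5×21 cube at (-1, 8) misses the remaining region (no effect) — area = 84.18 mm². Overall, the cross-section is a single solid region. Net area = 84.18 mm².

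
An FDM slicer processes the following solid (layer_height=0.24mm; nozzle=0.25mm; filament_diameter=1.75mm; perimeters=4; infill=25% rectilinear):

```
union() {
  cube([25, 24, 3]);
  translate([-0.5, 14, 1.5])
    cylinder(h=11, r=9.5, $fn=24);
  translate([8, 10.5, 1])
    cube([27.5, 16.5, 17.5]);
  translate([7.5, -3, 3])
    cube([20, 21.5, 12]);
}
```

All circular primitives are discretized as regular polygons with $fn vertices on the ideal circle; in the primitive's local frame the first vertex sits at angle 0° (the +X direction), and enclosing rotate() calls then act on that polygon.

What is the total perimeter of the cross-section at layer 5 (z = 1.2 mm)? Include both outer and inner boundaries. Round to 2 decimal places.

At z = 1.2 mm: the 25×24 cube contributes its full rectangle (perimeter 98.00 mm); the cylinder at (-0.5, 14) does not reach this height (z outside [1.5, 12.5]); the cube at (8, 10.5) is present — its section is the full 27.5×16.5 rectangle (perimeter 88.00 mm); the cube at (7.5, -3) is absent (z outside [3, 15]); Combining (union): the regions partially overlap (shared area 229.50 mm²), so the edge portions inside another operand are dropped and the merged outline is re-measured after clipping — boundary = 125.00 mm. Overall, the cross-section is a single solid region. Total boundary length (outer) = 125.00 mm.

125.00 mm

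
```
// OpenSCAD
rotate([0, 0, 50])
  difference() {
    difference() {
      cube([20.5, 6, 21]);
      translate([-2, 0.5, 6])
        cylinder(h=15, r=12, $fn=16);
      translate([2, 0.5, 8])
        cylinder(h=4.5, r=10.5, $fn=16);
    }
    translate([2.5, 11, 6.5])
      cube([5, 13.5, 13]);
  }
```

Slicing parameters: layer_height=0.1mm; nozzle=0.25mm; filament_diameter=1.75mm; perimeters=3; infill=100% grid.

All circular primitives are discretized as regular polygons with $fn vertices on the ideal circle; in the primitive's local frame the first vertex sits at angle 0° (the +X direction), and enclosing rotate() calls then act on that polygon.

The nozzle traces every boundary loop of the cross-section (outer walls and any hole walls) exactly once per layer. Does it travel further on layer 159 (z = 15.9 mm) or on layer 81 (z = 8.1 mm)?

Layer 159 (z = 15.9): the cube (footprint 20.5×6) is included at this height (perimeter 53.00 mm); the r=12 cylinder at (-2, 0.5) gives a regular 16-gon of circumradius 12 (constant along its height) (perimeter = 2·16·12.000·sin(180°/16) = 74.91 mm); the cylinder at (2, 0.5) is absent (z outside [8, 12.5]); Taking the first minus the rest: starting from the 20.5×6 cube, the r=12 cylinder at (-2, 0.5) partially overlaps it — only the 56.77 mm² overlap (of its 440.85 mm²) is removed, clipping the outline — boundary = 34.90 mm; the 5×13.5 cube at (2.5, 11) contributes its full rectangle (perimeter 37.00 mm); Subtracting the remaining from the first: starting from that combined region, the 5×13.5 cube at (2.5, 11) misses the remaining region (no effect) — boundary = 34.90 mm; (whole slice rotated 50° about Z — lengths, areas and connectivity unchanged). So its perimeter = 34.90 mm. Layer 81 (z = 8.1): the cube is present — its section is the full 20.5×6 rectangle (perimeter 53.00 mm); the cylinder at (-2, 0.5): section is a regular 16-gon, circumradius r=12 (perimeter = 2·16·12.000·sin(180°/16) = 74.91 mm); the r=10.5 cylinder at (2, 0.5) contributes a regular 16-gon of circumradius 10.5 (perimeter = 2·16·10.500·sin(180°/16) = 65.55 mm); After the difference (first − rest): starting from the 20.5×6 cube, the r=12 cylinder at (-2, 0.5) partially overlaps it — only the 56.77 mm² overlap (of its 440.85 mm²) is removed, clipping the outline; the r=10.5 cylinder at (2, 0.5) partially overlaps it — only the 14.68 mm² overlap (of its 337.53 mm²) is removed, clipping the outline — boundary = 30.28 mm; the cube at (2.5, 11) (footprint 5×13.5) is included at this height (perimeter 37.00 mm); Taking the first minus the rest: starting from that combined region, the 5×13.5 cube at (2.5, 11) misses the remaining region (no effect) — boundary = 30.28 mm; (whole slice rotated 50° about Z — lengths, areas and connectivity unchanged). So its perimeter = 30.28 mm. Layer 159 is larger (34.90 vs 30.28 mm).

layer 159 (z = 15.9 mm)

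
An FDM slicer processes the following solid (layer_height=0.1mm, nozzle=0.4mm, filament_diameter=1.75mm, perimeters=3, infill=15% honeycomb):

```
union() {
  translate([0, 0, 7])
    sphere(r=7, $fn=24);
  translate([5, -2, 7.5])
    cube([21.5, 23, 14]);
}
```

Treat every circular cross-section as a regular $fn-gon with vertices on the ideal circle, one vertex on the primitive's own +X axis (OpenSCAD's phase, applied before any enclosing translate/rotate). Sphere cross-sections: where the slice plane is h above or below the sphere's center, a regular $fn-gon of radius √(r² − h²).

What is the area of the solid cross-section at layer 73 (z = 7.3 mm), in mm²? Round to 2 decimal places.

At z = 7.3 mm: the r=7 sphere slices to a regular 24-gon of circumradius 6.994 (√(r²−h²) with h=0.3 from center) (area = (24/2)·6.994²·sin(360°/24) = 151.91 mm²); the cube at (5, -2) is not intersected at this z (z outside [7.5, 21.5]); Combining (union): only the r=7 sphere is present, so the union is just that shape — area = 151.91 mm². Overall, the cross-section is a single solid region. Net area = 151.91 mm².

151.91 mm²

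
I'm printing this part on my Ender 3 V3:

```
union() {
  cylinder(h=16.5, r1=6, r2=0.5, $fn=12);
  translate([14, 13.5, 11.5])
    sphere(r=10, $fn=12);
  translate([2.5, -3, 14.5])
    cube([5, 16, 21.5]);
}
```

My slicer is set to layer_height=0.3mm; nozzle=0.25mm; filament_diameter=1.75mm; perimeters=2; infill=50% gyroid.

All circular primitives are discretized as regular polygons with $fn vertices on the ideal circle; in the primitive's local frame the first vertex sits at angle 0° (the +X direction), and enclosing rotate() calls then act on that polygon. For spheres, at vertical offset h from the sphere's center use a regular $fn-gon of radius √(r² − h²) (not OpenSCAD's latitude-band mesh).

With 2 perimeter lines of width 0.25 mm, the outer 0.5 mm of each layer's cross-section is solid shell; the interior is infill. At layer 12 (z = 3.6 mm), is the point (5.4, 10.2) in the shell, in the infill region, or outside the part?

outside

At z = 3.6 mm: the cone (r1=6→r2=0.5) has section circumradius 4.800 here — a regular 12-gon; the r=10 sphere at (14, 13.5) contributes a regular 12-gon of circumradius √(10²−7.9²) = 6.131; the cube at (2.5, -3) is not intersected at this z (z outside [14.5, 36]); Combining (union): the 2 present regions are separate (no shared area or edge), so areas and boundary lengths simply add and each stays a separate island — 2 connected regions. Overall, the cross-section has 2 separate islands. The nearest boundary edge runs (8.69, 10.43)→(7.87, 13.50); distance from the point to it = 3.24 mm. The point is not inside any of the regions above, so it lies outside the cross-section (3.24 mm from the nearest boundary).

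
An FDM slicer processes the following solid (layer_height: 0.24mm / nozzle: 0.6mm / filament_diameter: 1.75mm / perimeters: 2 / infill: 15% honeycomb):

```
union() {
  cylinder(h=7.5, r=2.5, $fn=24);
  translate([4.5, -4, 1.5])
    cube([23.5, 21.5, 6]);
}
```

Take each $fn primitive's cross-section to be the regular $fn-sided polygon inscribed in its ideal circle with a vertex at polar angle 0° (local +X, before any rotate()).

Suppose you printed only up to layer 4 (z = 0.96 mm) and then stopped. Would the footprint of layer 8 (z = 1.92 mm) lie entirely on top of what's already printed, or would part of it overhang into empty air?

Compare the two slices. At z = 0.96: the r=2.5 cylinder contributes a regular 24-gon of circumradius 2.5 (area = (24/2)·2.500²·sin(360°/24) = 19.41 mm²); the cube at (4.5, -4) is not intersected at this z (z outside [1.5, 7.5]); Combining (union): only the r=2.5 cylinder is present, so the union is just that shape — area = 19.41 mm². At z = 1.92: the cylinder: section is a regular 24-gon, circumradius r=2.5 (area = (24/2)·2.500²·sin(360°/24) = 19.41 mm²); the cube at (4.5, -4) (footprint 23.5×21.5) is included at this height (area 505.25 mm²); Combining (union): the 2 present regions are separate (no shared area or edge), so areas and boundary lengths simply add and each stays a separate island — area = 524.66 mm². Checking containment: at z = 1.92 the cross-section extends beyond the z = 0.96 cross-section by about 505.25 mm².

part overhangs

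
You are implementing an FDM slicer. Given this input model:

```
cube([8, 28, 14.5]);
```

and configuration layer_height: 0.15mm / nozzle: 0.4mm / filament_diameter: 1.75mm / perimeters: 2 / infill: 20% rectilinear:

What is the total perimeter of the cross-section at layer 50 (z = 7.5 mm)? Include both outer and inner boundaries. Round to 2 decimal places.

At z = 7.5 mm: the cube is present — its section is the full 8×28 rectangle (perimeter 72.00 mm). Overall, the cross-section is a single solid region. Total boundary length (outer) = 72.00 mm.

72.00 mm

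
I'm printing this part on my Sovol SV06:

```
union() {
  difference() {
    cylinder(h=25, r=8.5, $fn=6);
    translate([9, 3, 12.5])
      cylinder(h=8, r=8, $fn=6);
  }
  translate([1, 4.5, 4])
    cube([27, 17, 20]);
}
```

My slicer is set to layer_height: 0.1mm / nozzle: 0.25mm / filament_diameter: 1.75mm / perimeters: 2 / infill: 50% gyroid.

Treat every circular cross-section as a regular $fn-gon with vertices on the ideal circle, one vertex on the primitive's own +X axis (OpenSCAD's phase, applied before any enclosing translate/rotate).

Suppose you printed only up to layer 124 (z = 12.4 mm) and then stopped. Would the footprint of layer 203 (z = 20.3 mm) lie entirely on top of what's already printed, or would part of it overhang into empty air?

Compare the two slices. At z = 12.4: the r=8.5 cylinder contributes a regular 6-gon of circumradius 8.5 (area = (6/2)·8.500²·sin(360°/6) = 187.71 mm²); the cylinder at (9, 3) is absent (z outside [12.5, 20.5]); Subtracting the remaining from the first: none of the subtracted shapes is present at this height, so the r=8.5 cylinder is unchanged — area = 187.71 mm²; the 27×17 cube at (1, 4.5) contributes its full rectangle (area 459.00 mm²); Merging all regions: the regions partially overlap — summed areas 646.71 mm² minus the doubly-counted overlap 11.66 mm² gives 635.05 mm² — area = 635.05 mm². At z = 20.3: the r=8.5 cylinder gives a regular 6-gon of circumradius 8.5 (constant along its height) (area = (6/2)·8.500²·sin(360°/6) = 187.71 mm²); the cylinder at (9, 3): section is a regular 6-gon, circumradius r=8 (area = (6/2)·8.000²·sin(360°/6) = 166.28 mm²); Subtracting the remaining from the first: starting from the r=8.5 cylinder (187.71 mm²), the r=8 cylinder at (9, 3) partially overlaps it — only the 45.23 mm² overlap (of its 166.28 mm²) is removed, clipping the outline — area = 142.48 mm²; the 27×17 cube at (1, 4.5) contributes its full rectangle (area 459.00 mm²); Taking the union: the regions partially overlap — summed areas 601.48 mm² minus the doubly-counted overlap 4.84 mm² gives 596.64 mm² — area = 596.64 mm². Checking containment: the cross-section at z = 20.3 is a subset of the cross-section at z = 12.4.

entirely on top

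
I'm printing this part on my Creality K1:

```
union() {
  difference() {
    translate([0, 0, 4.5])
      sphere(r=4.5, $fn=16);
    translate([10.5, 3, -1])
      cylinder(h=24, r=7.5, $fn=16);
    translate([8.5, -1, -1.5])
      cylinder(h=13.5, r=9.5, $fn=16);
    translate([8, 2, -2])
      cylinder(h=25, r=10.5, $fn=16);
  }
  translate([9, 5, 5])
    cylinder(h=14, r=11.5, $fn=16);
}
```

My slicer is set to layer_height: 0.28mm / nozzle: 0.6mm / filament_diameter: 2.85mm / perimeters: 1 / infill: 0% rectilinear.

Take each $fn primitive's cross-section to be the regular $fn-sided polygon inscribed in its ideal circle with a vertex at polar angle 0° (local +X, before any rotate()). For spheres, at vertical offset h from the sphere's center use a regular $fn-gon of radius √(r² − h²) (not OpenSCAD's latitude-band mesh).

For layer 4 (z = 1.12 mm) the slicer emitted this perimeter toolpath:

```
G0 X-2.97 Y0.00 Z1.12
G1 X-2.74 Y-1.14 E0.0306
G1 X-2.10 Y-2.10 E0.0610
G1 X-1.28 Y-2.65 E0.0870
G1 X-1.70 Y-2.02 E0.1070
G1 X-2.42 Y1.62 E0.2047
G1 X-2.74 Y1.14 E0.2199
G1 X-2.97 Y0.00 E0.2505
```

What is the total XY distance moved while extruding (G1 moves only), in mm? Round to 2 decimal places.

Sum the Euclidean lengths of each G1 segment: total = 9.51 mm.

9.51 mm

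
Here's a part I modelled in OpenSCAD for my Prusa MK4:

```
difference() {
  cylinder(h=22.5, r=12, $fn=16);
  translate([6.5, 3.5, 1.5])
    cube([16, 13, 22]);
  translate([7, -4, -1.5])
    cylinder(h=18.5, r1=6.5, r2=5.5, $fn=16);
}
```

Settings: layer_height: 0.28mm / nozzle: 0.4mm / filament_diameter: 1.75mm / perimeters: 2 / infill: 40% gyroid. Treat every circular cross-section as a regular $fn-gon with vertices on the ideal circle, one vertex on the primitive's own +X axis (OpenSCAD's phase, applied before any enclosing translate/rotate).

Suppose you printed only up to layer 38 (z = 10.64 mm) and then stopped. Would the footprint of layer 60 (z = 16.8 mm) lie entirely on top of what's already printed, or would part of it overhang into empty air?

part overhangs

Compare the two slices. At z = 10.64: the r=12 cylinder contributes a regular 16-gon of circumradius 12 (area = (16/2)·12.000²·sin(360°/16) = 440.85 mm²); the 16×13 cube at (6.5, 3.5) contributes its full rectangle (area 208.00 mm²); the cone at (7, -4) (r1=6.5→r2=5.5) has section circumradius 5.844 here — a regular 16-gon (area = (16/2)·5.844²·sin(360°/16) = 104.55 mm²); Subtracting the remaining from the first: starting from the r=12 cylinder (440.85 mm²), the 16×13 cube at (6.5, 3.5) partially overlaps it — only the 19.24 mm² overlap (of its 208.00 mm²) is removed, clipping the outline; the cone at (7, -4) partially overlaps it — only the 89.38 mm² overlap (of its 104.55 mm²) is removed, clipping the outline — area = 332.24 mm². At z = 16.8: the cylinder: section is a regular 16-gon, circumradius r=12 (area = (16/2)·12.000²·sin(360°/16) = 440.85 mm²); the cube at (6.5, 3.5) (footprint 16×13) is included at this height (area 208.00 mm²); the cone at (7, -4) (r1=6.5→r2=5.5) has section circumradius 5.511 here — a regular 16-gon (area = (16/2)·5.511²·sin(360°/16) = 92.97 mm²); After the difference (first − rest): starting from the r=12 cylinder (440.85 mm²), the 16×13 cube at (6.5, 3.5) partially overlaps it — only the 19.24 mm² overlap (of its 208.00 mm²) is removed, clipping the outline; the cone at (7, -4) partially overlaps it — only the 81.77 mm² overlap (of its 92.97 mm²) is removed, clipping the outline — area = 339.84 mm². Checking containment: at z = 16.8 the cross-section extends beyond the z = 10.64 cross-section by about 7.61 mm².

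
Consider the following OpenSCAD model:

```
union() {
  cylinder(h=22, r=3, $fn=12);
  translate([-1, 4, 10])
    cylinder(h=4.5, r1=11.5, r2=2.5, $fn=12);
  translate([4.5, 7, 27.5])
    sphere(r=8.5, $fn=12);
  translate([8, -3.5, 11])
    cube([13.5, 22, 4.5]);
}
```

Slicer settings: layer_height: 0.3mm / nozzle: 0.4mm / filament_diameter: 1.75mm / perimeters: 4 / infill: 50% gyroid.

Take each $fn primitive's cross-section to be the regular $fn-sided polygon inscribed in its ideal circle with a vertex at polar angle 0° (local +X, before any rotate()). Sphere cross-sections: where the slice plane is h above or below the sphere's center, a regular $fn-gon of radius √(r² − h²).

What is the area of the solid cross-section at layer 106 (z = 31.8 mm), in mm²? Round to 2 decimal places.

At z = 31.8 mm: the cylinder is not intersected at this z (z outside [0, 22]); the cone at (-1, 4) does not reach this height (z outside [10, 14.5]); the sphere at (4.5, 7): section is a regular 12-gon, circumradius = √(r²−h²) = √(8.5²−4.3²) = 7.332 (area = (12/2)·7.332²·sin(360°/12) = 161.28 mm²); the cube at (8, -3.5) is absent (z outside [11, 15.5]); Merging all regions: only the r=8.5 sphere at (4.5, 7) is present, so the union is just that shape — area = 161.28 mm². Overall, the cross-section is a single solid region. Net area = 161.28 mm².

161.28 mm²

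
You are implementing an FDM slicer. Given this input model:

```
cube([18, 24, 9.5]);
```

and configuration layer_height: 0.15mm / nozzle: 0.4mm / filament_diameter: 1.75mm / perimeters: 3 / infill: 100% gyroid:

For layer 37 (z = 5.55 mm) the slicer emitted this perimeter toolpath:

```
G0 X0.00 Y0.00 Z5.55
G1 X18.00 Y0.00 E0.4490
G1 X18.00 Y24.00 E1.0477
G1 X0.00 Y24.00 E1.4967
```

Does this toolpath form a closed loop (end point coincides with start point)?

no

Start point (G0): (0.00, 0.00). End point (last G1): the path does not return to the start — open.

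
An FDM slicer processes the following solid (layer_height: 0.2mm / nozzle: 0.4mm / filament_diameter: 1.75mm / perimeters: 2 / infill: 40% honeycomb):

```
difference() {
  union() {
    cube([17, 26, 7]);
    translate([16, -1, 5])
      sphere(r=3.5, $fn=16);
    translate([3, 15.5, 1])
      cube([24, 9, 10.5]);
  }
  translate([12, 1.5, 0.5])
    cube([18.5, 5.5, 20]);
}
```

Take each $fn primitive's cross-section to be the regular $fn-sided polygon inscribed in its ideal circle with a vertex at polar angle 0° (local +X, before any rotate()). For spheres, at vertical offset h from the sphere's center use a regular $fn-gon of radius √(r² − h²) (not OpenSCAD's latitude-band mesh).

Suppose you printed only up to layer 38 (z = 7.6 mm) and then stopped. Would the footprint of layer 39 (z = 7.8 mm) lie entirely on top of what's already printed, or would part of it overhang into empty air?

Compare the two slices. At z = 7.6: the cube is not intersected at this z (z outside [0, 7]); the sphere at (16, -1): section is a regular 16-gon, circumradius = √(r²−h²) = √(3.5²−2.6²) = 2.343 (area = (16/2)·2.343²·sin(360°/16) = 16.81 mm²); the cube at (3, 15.5) (footprint 24×9) is included at this height (area 216.00 mm²); Taking the union: the 2 present regions are separate (no shared area or edge), so areas and boundary lengths simply add and each stays a separate island — area = 232.81 mm²; the cube at (12, 1.5) (footprint 18.5×5.5) is included at this height (area 101.75 mm²); Taking the first minus the rest: starting from the result so far (232.81 mm²), the 18.5×5.5 cube at (12, 1.5) misses the remaining region (no effect) — area = 232.81 mm². At z = 7.8: the cube is absent (z outside [0, 7]); the r=3.5 sphere at (16, -1) slices to a regular 16-gon of circumradius 2.100 (√(r²−h²) with h=2.8 from center) (area = (16/2)·2.100²·sin(360°/16) = 13.50 mm²); the cube at (3, 15.5) (footprint 24×9) is included at this height (area 216.00 mm²); Taking the union: the 2 present regions are separate (no shared area or edge), so areas and boundary lengths simply add and each stays a separate island — area = 229.50 mm²; the cube at (12, 1.5) is present — its section is the full 18.5×5.5 rectangle (area 101.75 mm²); Subtracting the remaining from the first: starting from the result so far (229.50 mm²), the 18.5×5.5 cube at (12, 1.5) misses the remaining region (no effect) — area = 229.50 mm². Checking containment: the cross-section at z = 7.8 is a subset of the cross-section at z = 7.6.

entirely on top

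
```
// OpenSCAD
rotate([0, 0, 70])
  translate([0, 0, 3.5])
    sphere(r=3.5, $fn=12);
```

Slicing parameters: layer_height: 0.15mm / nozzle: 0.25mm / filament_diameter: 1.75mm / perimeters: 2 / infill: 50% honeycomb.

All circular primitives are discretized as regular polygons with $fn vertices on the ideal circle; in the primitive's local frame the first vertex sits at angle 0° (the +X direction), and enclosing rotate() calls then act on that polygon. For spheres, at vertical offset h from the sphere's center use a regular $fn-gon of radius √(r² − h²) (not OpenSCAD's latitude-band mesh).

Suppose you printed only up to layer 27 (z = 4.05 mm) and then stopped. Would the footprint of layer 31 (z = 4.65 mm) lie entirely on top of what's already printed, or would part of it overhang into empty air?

entirely on top

Compare the two slices. At z = 4.05: the r=3.5 sphere contributes a regular 12-gon of circumradius √(3.5²−0.55²) = 3.457 (area = (12/2)·3.457²·sin(360°/12) = 35.84 mm²); (rotated 70° about Z; rotation is an isometry so areas/perimeters/island counts are preserved). At z = 4.65: the r=3.5 sphere contributes a regular 12-gon of circumradius √(3.5²−1.15²) = 3.306 (area = (12/2)·3.306²·sin(360°/12) = 32.78 mm²); (whole slice rotated 70° about Z — lengths, areas and connectivity unchanged). Checking containment: the cross-section at z = 4.65 is a subset of the cross-section at z = 4.05.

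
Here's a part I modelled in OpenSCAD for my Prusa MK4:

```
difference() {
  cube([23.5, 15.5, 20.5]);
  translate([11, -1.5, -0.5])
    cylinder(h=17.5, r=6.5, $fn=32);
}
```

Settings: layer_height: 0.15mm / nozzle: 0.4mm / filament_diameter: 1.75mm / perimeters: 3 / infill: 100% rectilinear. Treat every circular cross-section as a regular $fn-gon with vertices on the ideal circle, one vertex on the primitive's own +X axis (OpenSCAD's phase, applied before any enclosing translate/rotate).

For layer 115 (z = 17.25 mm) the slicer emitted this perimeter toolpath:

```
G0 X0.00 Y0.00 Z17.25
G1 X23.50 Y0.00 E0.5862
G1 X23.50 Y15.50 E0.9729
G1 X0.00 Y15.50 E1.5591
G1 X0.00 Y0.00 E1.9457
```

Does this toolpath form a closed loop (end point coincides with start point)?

Start point (G0): (0.00, 0.00). End point (last G1): the path returns to the start — closed.

yes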